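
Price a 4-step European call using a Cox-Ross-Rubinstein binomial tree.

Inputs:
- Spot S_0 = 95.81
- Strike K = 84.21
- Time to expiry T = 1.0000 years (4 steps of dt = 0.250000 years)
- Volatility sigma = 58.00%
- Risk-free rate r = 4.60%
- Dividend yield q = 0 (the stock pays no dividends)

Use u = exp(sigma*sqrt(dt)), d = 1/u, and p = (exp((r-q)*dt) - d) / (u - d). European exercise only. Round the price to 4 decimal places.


Answer: Price = V(0,0) = 29.0092

Derivation:
dt = T/N = 0.250000
u = exp(sigma*sqrt(dt)) = 1.336427; d = 1/u = 0.748264
p = (exp((r-q)*dt) - d) / (u - d) = 0.447669
Discount per step: exp(-r*dt) = 0.988566
Stock lattice S(k, i) with i counting down-moves:
  k=0: S(0,0) = 95.8100
  k=1: S(1,0) = 128.0431; S(1,1) = 71.6911
  k=2: S(2,0) = 171.1203; S(2,1) = 95.8100; S(2,2) = 53.6439
  k=3: S(3,0) = 228.6899; S(3,1) = 128.0431; S(3,2) = 71.6911; S(3,3) = 40.1397
  k=4: S(4,0) = 305.6275; S(4,1) = 171.1203; S(4,2) = 95.8100; S(4,3) = 53.6439; S(4,4) = 30.0351
Terminal payoffs V(N, i) = max(S_T - K, 0):
  V(4,0) = 221.417507; V(4,1) = 86.910342; V(4,2) = 11.600000; V(4,3) = 0.000000; V(4,4) = 0.000000
Backward induction: V(k, i) = exp(-r*dt) * [p * V(k+1, i) + (1-p) * V(k+1, i+1)].
  V(3,0) = exp(-r*dt) * [p*221.417507 + (1-p)*86.910342] = 145.442797
  V(3,1) = exp(-r*dt) * [p*86.910342 + (1-p)*11.600000] = 44.795986
  V(3,2) = exp(-r*dt) * [p*11.600000 + (1-p)*0.000000] = 5.133585
  V(3,3) = exp(-r*dt) * [p*0.000000 + (1-p)*0.000000] = 0.000000
  V(2,0) = exp(-r*dt) * [p*145.442797 + (1-p)*44.795986] = 88.825068
  V(2,1) = exp(-r*dt) * [p*44.795986 + (1-p)*5.133585] = 22.627498
  V(2,2) = exp(-r*dt) * [p*5.133585 + (1-p)*0.000000] = 2.271870
  V(1,0) = exp(-r*dt) * [p*88.825068 + (1-p)*22.627498] = 51.664533
  V(1,1) = exp(-r*dt) * [p*22.627498 + (1-p)*2.271870] = 11.254284
  V(0,0) = exp(-r*dt) * [p*51.664533 + (1-p)*11.254284] = 29.009173


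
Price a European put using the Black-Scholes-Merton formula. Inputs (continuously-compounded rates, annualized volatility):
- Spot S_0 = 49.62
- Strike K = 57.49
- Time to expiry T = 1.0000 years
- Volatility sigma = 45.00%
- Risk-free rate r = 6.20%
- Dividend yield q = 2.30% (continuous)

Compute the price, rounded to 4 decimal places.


d1 = (ln(S/K) + (r - q + 0.5*sigma^2) * T) / (sigma * sqrt(T)) = -0.01548231
d2 = d1 - sigma * sqrt(T) = -0.46548231
exp(-rT) = 0.93988289; exp(-qT) = 0.97726248
P = K * exp(-rT) * N(-d2) - S_0 * exp(-qT) * N(-d1)
N(-d1) = 0.50617630; N(-d2) = 0.67920695
P = 57.4900 * 0.93988289 * 0.67920695 - 49.6200 * 0.97726248 * 0.50617630 = 12.1548

Answer: Price = 12.1548


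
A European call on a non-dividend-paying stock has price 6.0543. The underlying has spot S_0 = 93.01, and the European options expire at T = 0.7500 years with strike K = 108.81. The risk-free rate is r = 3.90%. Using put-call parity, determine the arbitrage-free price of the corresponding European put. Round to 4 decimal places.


Put-call parity: C - P = S_0 * exp(-qT) - K * exp(-rT).
S_0 * exp(-qT) = 93.0100 * 1.00000000 = 93.01000000
K * exp(-rT) = 108.8100 * 0.97117364 = 105.67340385
P = C - S*exp(-qT) + K*exp(-rT)
P = 6.0543 - 93.01000000 + 105.67340385 = 18.7177

Answer: Put price = 18.7177


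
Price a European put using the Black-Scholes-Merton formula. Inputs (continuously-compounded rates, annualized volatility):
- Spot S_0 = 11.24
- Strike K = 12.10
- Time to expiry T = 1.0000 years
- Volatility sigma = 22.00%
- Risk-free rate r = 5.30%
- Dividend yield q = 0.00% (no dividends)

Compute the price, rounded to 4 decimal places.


d1 = (ln(S/K) + (r - q + 0.5*sigma^2) * T) / (sigma * sqrt(T)) = 0.01578814
d2 = d1 - sigma * sqrt(T) = -0.20421186
exp(-rT) = 0.94838001; exp(-qT) = 1.00000000
P = K * exp(-rT) * N(-d2) - S_0 * exp(-qT) * N(-d1)
N(-d1) = 0.49370170; N(-d2) = 0.58090603
P = 12.1000 * 0.94838001 * 0.58090603 - 11.2400 * 1.00000000 * 0.49370170 = 1.1169

Answer: Price = 1.1169


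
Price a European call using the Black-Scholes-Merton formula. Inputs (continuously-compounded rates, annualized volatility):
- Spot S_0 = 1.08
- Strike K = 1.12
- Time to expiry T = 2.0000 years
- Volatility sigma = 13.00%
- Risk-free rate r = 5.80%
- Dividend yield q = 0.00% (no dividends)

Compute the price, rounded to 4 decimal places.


d1 = (ln(S/K) + (r - q + 0.5*sigma^2) * T) / (sigma * sqrt(T)) = 0.52506680
d2 = d1 - sigma * sqrt(T) = 0.34121903
exp(-rT) = 0.89047522; exp(-qT) = 1.00000000
C = S_0 * exp(-qT) * N(d1) - K * exp(-rT) * N(d2)
N(d1) = 0.70023162; N(d2) = 0.63353065
C = 1.0800 * 1.00000000 * 0.70023162 - 1.1200 * 0.89047522 * 0.63353065 = 0.1244

Answer: Price = 0.1244


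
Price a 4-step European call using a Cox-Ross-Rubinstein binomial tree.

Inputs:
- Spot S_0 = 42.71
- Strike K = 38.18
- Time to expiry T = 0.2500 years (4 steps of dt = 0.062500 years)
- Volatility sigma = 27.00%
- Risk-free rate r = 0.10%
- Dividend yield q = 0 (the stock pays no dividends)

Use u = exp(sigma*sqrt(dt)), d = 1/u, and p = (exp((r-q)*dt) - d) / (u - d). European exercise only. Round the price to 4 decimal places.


Answer: Price = V(0,0) = 5.1660

Derivation:
dt = T/N = 0.062500
u = exp(sigma*sqrt(dt)) = 1.069830; d = 1/u = 0.934728
p = (exp((r-q)*dt) - d) / (u - d) = 0.483594
Discount per step: exp(-r*dt) = 0.999938
Stock lattice S(k, i) with i counting down-moves:
  k=0: S(0,0) = 42.7100
  k=1: S(1,0) = 45.6925; S(1,1) = 39.9222
  k=2: S(2,0) = 48.8832; S(2,1) = 42.7100; S(2,2) = 37.3164
  k=3: S(3,0) = 52.2967; S(3,1) = 45.6925; S(3,2) = 39.9222; S(3,3) = 34.8807
  k=4: S(4,0) = 55.9486; S(4,1) = 48.8832; S(4,2) = 42.7100; S(4,3) = 37.3164; S(4,4) = 32.6039
Terminal payoffs V(N, i) = max(S_T - K, 0):
  V(4,0) = 17.768582; V(4,1) = 10.703166; V(4,2) = 4.530000; V(4,3) = 0.000000; V(4,4) = 0.000000
Backward induction: V(k, i) = exp(-r*dt) * [p * V(k+1, i) + (1-p) * V(k+1, i+1)].
  V(3,0) = exp(-r*dt) * [p*17.768582 + (1-p)*10.703166] = 14.119076
  V(3,1) = exp(-r*dt) * [p*10.703166 + (1-p)*4.530000] = 7.514837
  V(3,2) = exp(-r*dt) * [p*4.530000 + (1-p)*0.000000] = 2.190544
  V(3,3) = exp(-r*dt) * [p*0.000000 + (1-p)*0.000000] = 0.000000
  V(2,0) = exp(-r*dt) * [p*14.119076 + (1-p)*7.514837] = 10.707938
  V(2,1) = exp(-r*dt) * [p*7.514837 + (1-p)*2.190544] = 4.765042
  V(2,2) = exp(-r*dt) * [p*2.190544 + (1-p)*0.000000] = 1.059268
  V(1,0) = exp(-r*dt) * [p*10.707938 + (1-p)*4.765042] = 7.638514
  V(1,1) = exp(-r*dt) * [p*4.765042 + (1-p)*1.059268] = 2.851180
  V(0,0) = exp(-r*dt) * [p*7.638514 + (1-p)*2.851180] = 5.165983


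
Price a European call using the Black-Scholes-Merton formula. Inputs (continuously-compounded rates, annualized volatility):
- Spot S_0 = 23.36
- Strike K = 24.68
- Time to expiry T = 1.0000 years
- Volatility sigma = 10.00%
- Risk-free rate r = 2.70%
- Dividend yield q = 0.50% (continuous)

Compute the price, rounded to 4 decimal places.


Answer: Price = 0.6036

Derivation:
d1 = (ln(S/K) + (r - q + 0.5*sigma^2) * T) / (sigma * sqrt(T)) = -0.27968041
d2 = d1 - sigma * sqrt(T) = -0.37968041
exp(-rT) = 0.97336124; exp(-qT) = 0.99501248
C = S_0 * exp(-qT) * N(d1) - K * exp(-rT) * N(d2)
N(d1) = 0.38986135; N(d2) = 0.35209133
C = 23.3600 * 0.99501248 * 0.38986135 - 24.6800 * 0.97336124 * 0.35209133 = 0.6036


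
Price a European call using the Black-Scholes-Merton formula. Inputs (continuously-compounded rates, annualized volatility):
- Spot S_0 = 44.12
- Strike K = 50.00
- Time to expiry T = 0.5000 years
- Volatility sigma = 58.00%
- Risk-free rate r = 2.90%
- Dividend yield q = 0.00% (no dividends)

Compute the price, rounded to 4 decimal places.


d1 = (ln(S/K) + (r - q + 0.5*sigma^2) * T) / (sigma * sqrt(T)) = -0.06463885
d2 = d1 - sigma * sqrt(T) = -0.47476079
exp(-rT) = 0.98560462; exp(-qT) = 1.00000000
C = S_0 * exp(-qT) * N(d1) - K * exp(-rT) * N(d2)
N(d1) = 0.47423077; N(d2) = 0.31747874
C = 44.1200 * 1.00000000 * 0.47423077 - 50.0000 * 0.98560462 * 0.31747874 = 5.2776

Answer: Price = 5.2776


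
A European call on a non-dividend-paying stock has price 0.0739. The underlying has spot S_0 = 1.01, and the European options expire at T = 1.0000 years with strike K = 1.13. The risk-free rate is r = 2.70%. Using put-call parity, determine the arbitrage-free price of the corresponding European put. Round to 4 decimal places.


Answer: Put price = 0.1638

Derivation:
Put-call parity: C - P = S_0 * exp(-qT) - K * exp(-rT).
S_0 * exp(-qT) = 1.0100 * 1.00000000 = 1.01000000
K * exp(-rT) = 1.1300 * 0.97336124 = 1.09989820
P = C - S*exp(-qT) + K*exp(-rT)
P = 0.0739 - 1.01000000 + 1.09989820 = 0.1638


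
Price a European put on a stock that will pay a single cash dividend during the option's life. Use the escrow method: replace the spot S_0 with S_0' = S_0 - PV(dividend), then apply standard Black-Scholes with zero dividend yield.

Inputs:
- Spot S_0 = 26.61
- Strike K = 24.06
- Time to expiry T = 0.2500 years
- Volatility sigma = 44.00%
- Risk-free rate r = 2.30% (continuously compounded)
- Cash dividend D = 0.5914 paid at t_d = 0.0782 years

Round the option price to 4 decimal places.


Answer: Price = 1.2954

Derivation:
PV(D) = D * exp(-r * t_d) = 0.5914 * 0.99820302 = 0.59033726
S_0' = S_0 - PV(D) = 26.6100 - 0.59033726 = 26.01966274
d1 = (ln(S_0'/K) + (r + sigma^2/2)*T) / (sigma*sqrt(T)) = 0.49205364
d2 = d1 - sigma*sqrt(T) = 0.27205364
exp(-rT) = 0.99426650
N(-d1) = 0.31134071; N(-d2) = 0.39279039
P = K * exp(-rT) * N(-d2) - S_0' * N(-d1) = 24.0600 * 0.99426650 * 0.39279039 - 26.01966274 * 0.31134071 = 1.2954


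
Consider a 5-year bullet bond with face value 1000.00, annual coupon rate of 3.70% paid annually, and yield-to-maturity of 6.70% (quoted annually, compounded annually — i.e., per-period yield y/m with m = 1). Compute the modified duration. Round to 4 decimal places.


Coupon per period c = face * coupon_rate / m = 37.000000
Periods per year m = 1; per-period yield y/m = 0.067000
Number of cashflows N = 5
Cashflows (t years, CF_t, discount factor 1/(1+y/m)^(m*t), PV):
  t = 1.0000: CF_t = 37.000000, DF = 0.937207, PV = 34.676664
  t = 2.0000: CF_t = 37.000000, DF = 0.878357, PV = 32.499216
  t = 3.0000: CF_t = 37.000000, DF = 0.823203, PV = 30.458497
  t = 4.0000: CF_t = 37.000000, DF = 0.771511, PV = 28.545920
  t = 5.0000: CF_t = 1037.000000, DF = 0.723066, PV = 749.819377
Price P = sum_t PV_t = 875.999673
First compute Macaulay numerator sum_t t * PV_t:
  t * PV_t at t = 1.0000: 34.676664
  t * PV_t at t = 2.0000: 64.998432
  t * PV_t at t = 3.0000: 91.375490
  t * PV_t at t = 4.0000: 114.183681
  t * PV_t at t = 5.0000: 3749.096884
Macaulay duration D = 4054.331151 / 875.999673 = 4.628234
Modified duration = D / (1 + y/m) = 4.628234 / (1 + 0.067000) = 4.337614

Answer: Modified duration = 4.3376


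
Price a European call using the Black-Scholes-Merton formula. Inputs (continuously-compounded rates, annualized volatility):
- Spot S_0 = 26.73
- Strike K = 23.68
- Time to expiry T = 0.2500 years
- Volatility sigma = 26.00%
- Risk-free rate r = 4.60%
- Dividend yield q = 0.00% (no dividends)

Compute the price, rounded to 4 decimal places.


Answer: Price = 3.5810

Derivation:
d1 = (ln(S/K) + (r - q + 0.5*sigma^2) * T) / (sigma * sqrt(T)) = 1.08542862
d2 = d1 - sigma * sqrt(T) = 0.95542862
exp(-rT) = 0.98856587; exp(-qT) = 1.00000000
C = S_0 * exp(-qT) * N(d1) - K * exp(-rT) * N(d2)
N(d1) = 0.86113407; N(d2) = 0.83031951
C = 26.7300 * 1.00000000 * 0.86113407 - 23.6800 * 0.98856587 * 0.83031951 = 3.5810


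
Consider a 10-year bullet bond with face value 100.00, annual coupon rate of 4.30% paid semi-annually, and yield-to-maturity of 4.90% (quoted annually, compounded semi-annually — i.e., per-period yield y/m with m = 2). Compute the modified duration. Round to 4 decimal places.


Coupon per period c = face * coupon_rate / m = 2.150000
Periods per year m = 2; per-period yield y/m = 0.024500
Number of cashflows N = 20
Cashflows (t years, CF_t, discount factor 1/(1+y/m)^(m*t), PV):
  t = 0.5000: CF_t = 2.150000, DF = 0.976086, PV = 2.098585
  t = 1.0000: CF_t = 2.150000, DF = 0.952744, PV = 2.048399
  t = 1.5000: CF_t = 2.150000, DF = 0.929960, PV = 1.999413
  t = 2.0000: CF_t = 2.150000, DF = 0.907721, PV = 1.951599
  t = 2.5000: CF_t = 2.150000, DF = 0.886013, PV = 1.904928
  t = 3.0000: CF_t = 2.150000, DF = 0.864825, PV = 1.859374
  t = 3.5000: CF_t = 2.150000, DF = 0.844143, PV = 1.814908
  t = 4.0000: CF_t = 2.150000, DF = 0.823957, PV = 1.771507
  t = 4.5000: CF_t = 2.150000, DF = 0.804252, PV = 1.729143
  t = 5.0000: CF_t = 2.150000, DF = 0.785019, PV = 1.687792
  t = 5.5000: CF_t = 2.150000, DF = 0.766246, PV = 1.647430
  t = 6.0000: CF_t = 2.150000, DF = 0.747922, PV = 1.608033
  t = 6.5000: CF_t = 2.150000, DF = 0.730036, PV = 1.569578
  t = 7.0000: CF_t = 2.150000, DF = 0.712578, PV = 1.532043
  t = 7.5000: CF_t = 2.150000, DF = 0.695538, PV = 1.495406
  t = 8.0000: CF_t = 2.150000, DF = 0.678904, PV = 1.459644
  t = 8.5000: CF_t = 2.150000, DF = 0.662669, PV = 1.424738
  t = 9.0000: CF_t = 2.150000, DF = 0.646822, PV = 1.390667
  t = 9.5000: CF_t = 2.150000, DF = 0.631354, PV = 1.357410
  t = 10.0000: CF_t = 102.150000, DF = 0.616255, PV = 62.950490
Price P = sum_t PV_t = 95.301087
First compute Macaulay numerator sum_t t * PV_t:
  t * PV_t at t = 0.5000: 1.049292
  t * PV_t at t = 1.0000: 2.048399
  t * PV_t at t = 1.5000: 2.999120
  t * PV_t at t = 2.0000: 3.903198
  t * PV_t at t = 2.5000: 4.762321
  t * PV_t at t = 3.0000: 5.578121
  t * PV_t at t = 3.5000: 6.352180
  t * PV_t at t = 4.0000: 7.086026
  t * PV_t at t = 4.5000: 7.781141
  t * PV_t at t = 5.0000: 8.438958
  t * PV_t at t = 5.5000: 9.060863
  t * PV_t at t = 6.0000: 9.648197
  t * PV_t at t = 6.5000: 10.202258
  t * PV_t at t = 7.0000: 10.724302
  t * PV_t at t = 7.5000: 11.215542
  t * PV_t at t = 8.0000: 11.677155
  t * PV_t at t = 8.5000: 12.110275
  t * PV_t at t = 9.0000: 12.516002
  t * PV_t at t = 9.5000: 12.895399
  t * PV_t at t = 10.0000: 629.504902
Macaulay duration D = 779.553652 / 95.301087 = 8.179903
Modified duration = D / (1 + y/m) = 8.179903 / (1 + 0.024500) = 7.984288

Answer: Modified duration = 7.9843


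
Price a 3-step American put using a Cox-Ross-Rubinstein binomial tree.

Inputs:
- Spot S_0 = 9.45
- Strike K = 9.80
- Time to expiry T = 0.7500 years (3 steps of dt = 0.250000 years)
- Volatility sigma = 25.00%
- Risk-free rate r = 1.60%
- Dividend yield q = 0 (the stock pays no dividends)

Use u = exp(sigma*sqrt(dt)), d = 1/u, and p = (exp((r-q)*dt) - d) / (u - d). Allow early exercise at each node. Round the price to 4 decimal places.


Answer: Price = V(0,0) = 1.0140

Derivation:
dt = T/N = 0.250000
u = exp(sigma*sqrt(dt)) = 1.133148; d = 1/u = 0.882497
p = (exp((r-q)*dt) - d) / (u - d) = 0.484781
Discount per step: exp(-r*dt) = 0.996008
Stock lattice S(k, i) with i counting down-moves:
  k=0: S(0,0) = 9.4500
  k=1: S(1,0) = 10.7083; S(1,1) = 8.3396
  k=2: S(2,0) = 12.1340; S(2,1) = 9.4500; S(2,2) = 7.3597
  k=3: S(3,0) = 13.7497; S(3,1) = 10.7083; S(3,2) = 8.3396; S(3,3) = 6.4949
Terminal payoffs V(N, i) = max(K - S_T, 0):
  V(3,0) = 0.000000; V(3,1) = 0.000000; V(3,2) = 1.460404; V(3,3) = 3.305116
Backward induction: V(k, i) = exp(-r*dt) * [p * V(k+1, i) + (1-p) * V(k+1, i+1)]; then take max(V_cont, immediate exercise) for American.
  V(2,0) = exp(-r*dt) * [p*0.000000 + (1-p)*0.000000] = 0.000000; exercise = 0.000000; V(2,0) = max -> 0.000000
  V(2,1) = exp(-r*dt) * [p*0.000000 + (1-p)*1.460404] = 0.749424; exercise = 0.350000; V(2,1) = max -> 0.749424
  V(2,2) = exp(-r*dt) * [p*1.460404 + (1-p)*3.305116] = 2.401211; exercise = 2.440333; V(2,2) = max -> 2.440333
  V(1,0) = exp(-r*dt) * [p*0.000000 + (1-p)*0.749424] = 0.384576; exercise = 0.000000; V(1,0) = max -> 0.384576
  V(1,1) = exp(-r*dt) * [p*0.749424 + (1-p)*2.440333] = 1.614143; exercise = 1.460404; V(1,1) = max -> 1.614143
  V(0,0) = exp(-r*dt) * [p*0.384576 + (1-p)*1.614143] = 1.014008; exercise = 0.350000; V(0,0) = max -> 1.014008


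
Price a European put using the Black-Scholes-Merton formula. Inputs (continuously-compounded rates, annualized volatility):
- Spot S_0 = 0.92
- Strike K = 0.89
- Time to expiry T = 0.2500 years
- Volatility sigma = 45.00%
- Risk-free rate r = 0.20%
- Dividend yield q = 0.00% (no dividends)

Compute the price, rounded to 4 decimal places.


d1 = (ln(S/K) + (r - q + 0.5*sigma^2) * T) / (sigma * sqrt(T)) = 0.26206537
d2 = d1 - sigma * sqrt(T) = 0.03706537
exp(-rT) = 0.99950012; exp(-qT) = 1.00000000
P = K * exp(-rT) * N(-d2) - S_0 * exp(-qT) * N(-d1)
N(-d1) = 0.39663552; N(-d2) = 0.48521644
P = 0.8900 * 0.99950012 * 0.48521644 - 0.9200 * 1.00000000 * 0.39663552 = 0.0667

Answer: Price = 0.0667


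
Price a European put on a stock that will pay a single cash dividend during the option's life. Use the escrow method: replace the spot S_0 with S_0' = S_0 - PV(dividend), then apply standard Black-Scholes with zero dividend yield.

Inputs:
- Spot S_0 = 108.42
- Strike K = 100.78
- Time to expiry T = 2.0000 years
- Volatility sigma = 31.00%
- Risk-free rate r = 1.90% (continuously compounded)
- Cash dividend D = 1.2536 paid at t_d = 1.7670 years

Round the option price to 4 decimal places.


Answer: Price = 13.0746

Derivation:
PV(D) = D * exp(-r * t_d) = 1.2536 * 0.96698432 = 1.21221154
S_0' = S_0 - PV(D) = 108.4200 - 1.21221154 = 107.20778846
d1 = (ln(S_0'/K) + (r + sigma^2/2)*T) / (sigma*sqrt(T)) = 0.44691196
d2 = d1 - sigma*sqrt(T) = 0.00850576
exp(-rT) = 0.96271294
N(-d1) = 0.32746931; N(-d2) = 0.49660674
P = K * exp(-rT) * N(-d2) - S_0' * N(-d1) = 100.7800 * 0.96271294 * 0.49660674 - 107.20778846 * 0.32746931 = 13.0746


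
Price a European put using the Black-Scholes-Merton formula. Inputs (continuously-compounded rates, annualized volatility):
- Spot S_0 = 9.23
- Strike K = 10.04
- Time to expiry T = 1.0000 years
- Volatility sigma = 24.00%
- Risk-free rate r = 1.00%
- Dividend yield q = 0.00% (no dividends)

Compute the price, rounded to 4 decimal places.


Answer: Price = 1.3137

Derivation:
d1 = (ln(S/K) + (r - q + 0.5*sigma^2) * T) / (sigma * sqrt(T)) = -0.18882527
d2 = d1 - sigma * sqrt(T) = -0.42882527
exp(-rT) = 0.99004983; exp(-qT) = 1.00000000
P = K * exp(-rT) * N(-d2) - S_0 * exp(-qT) * N(-d1)
N(-d1) = 0.57488512; N(-d2) = 0.66597481
P = 10.0400 * 0.99004983 * 0.66597481 - 9.2300 * 1.00000000 * 0.57488512 = 1.3137


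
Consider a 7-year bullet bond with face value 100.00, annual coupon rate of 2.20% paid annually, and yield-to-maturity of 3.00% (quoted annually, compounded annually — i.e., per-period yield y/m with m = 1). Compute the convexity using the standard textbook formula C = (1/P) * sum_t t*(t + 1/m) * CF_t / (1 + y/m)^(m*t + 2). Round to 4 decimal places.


Coupon per period c = face * coupon_rate / m = 2.200000
Periods per year m = 1; per-period yield y/m = 0.030000
Number of cashflows N = 7
Cashflows (t years, CF_t, discount factor 1/(1+y/m)^(m*t), PV):
  t = 1.0000: CF_t = 2.200000, DF = 0.970874, PV = 2.135922
  t = 2.0000: CF_t = 2.200000, DF = 0.942596, PV = 2.073711
  t = 3.0000: CF_t = 2.200000, DF = 0.915142, PV = 2.013312
  t = 4.0000: CF_t = 2.200000, DF = 0.888487, PV = 1.954672
  t = 5.0000: CF_t = 2.200000, DF = 0.862609, PV = 1.897739
  t = 6.0000: CF_t = 2.200000, DF = 0.837484, PV = 1.842465
  t = 7.0000: CF_t = 102.200000, DF = 0.813092, PV = 83.097952
Price P = sum_t PV_t = 95.015774
Convexity numerator sum_t t*(t + 1/m) * CF_t / (1+y/m)^(m*t + 2):
  t = 1.0000: term = 4.026623
  t = 2.0000: term = 11.728029
  t = 3.0000: term = 22.772872
  t = 4.0000: term = 36.849307
  t = 5.0000: term = 53.664040
  t = 6.0000: term = 72.941413
  t = 7.0000: term = 4386.356243
Convexity = (1/P) * sum = 4588.338527 / 95.015774 = 48.290282

Answer: Convexity = 48.2903


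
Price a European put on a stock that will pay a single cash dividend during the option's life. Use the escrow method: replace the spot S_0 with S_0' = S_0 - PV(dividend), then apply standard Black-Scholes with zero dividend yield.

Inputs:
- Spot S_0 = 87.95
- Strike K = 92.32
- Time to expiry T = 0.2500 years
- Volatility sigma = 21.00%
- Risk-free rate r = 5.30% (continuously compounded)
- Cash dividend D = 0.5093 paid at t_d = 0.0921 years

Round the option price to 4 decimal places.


Answer: Price = 5.8501

Derivation:
PV(D) = D * exp(-r * t_d) = 0.5093 * 0.99513059 = 0.50682001
S_0' = S_0 - PV(D) = 87.9500 - 0.50682001 = 87.44317999
d1 = (ln(S_0'/K) + (r + sigma^2/2)*T) / (sigma*sqrt(T)) = -0.33818183
d2 = d1 - sigma*sqrt(T) = -0.44318183
exp(-rT) = 0.98683739
N(-d1) = 0.63238692; N(-d2) = 0.67118289
P = K * exp(-rT) * N(-d2) - S_0' * N(-d1) = 92.3200 * 0.98683739 * 0.67118289 - 87.44317999 * 0.63238692 = 5.8501


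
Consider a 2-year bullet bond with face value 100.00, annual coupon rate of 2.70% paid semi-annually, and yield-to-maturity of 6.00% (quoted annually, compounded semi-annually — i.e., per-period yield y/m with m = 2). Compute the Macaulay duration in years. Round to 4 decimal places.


Answer: Macaulay duration = 1.9589 years

Derivation:
Coupon per period c = face * coupon_rate / m = 1.350000
Periods per year m = 2; per-period yield y/m = 0.030000
Number of cashflows N = 4
Cashflows (t years, CF_t, discount factor 1/(1+y/m)^(m*t), PV):
  t = 0.5000: CF_t = 1.350000, DF = 0.970874, PV = 1.310680
  t = 1.0000: CF_t = 1.350000, DF = 0.942596, PV = 1.272504
  t = 1.5000: CF_t = 1.350000, DF = 0.915142, PV = 1.235441
  t = 2.0000: CF_t = 101.350000, DF = 0.888487, PV = 90.048162
Price P = sum_t PV_t = 93.866788
Macaulay numerator sum_t t * PV_t:
  t * PV_t at t = 0.5000: 0.655340
  t * PV_t at t = 1.0000: 1.272504
  t * PV_t at t = 1.5000: 1.853162
  t * PV_t at t = 2.0000: 180.096325
Macaulay duration D = (sum_t t * PV_t) / P = 183.877331 / 93.866788 = 1.958918


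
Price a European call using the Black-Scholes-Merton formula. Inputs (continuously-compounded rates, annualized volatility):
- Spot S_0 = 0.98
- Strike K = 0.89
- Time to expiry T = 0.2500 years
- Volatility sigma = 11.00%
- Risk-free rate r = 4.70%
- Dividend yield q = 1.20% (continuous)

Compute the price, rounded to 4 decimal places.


Answer: Price = 0.0980

Derivation:
d1 = (ln(S/K) + (r - q + 0.5*sigma^2) * T) / (sigma * sqrt(T)) = 1.93806562
d2 = d1 - sigma * sqrt(T) = 1.88306562
exp(-rT) = 0.98831876; exp(-qT) = 0.99700450
C = S_0 * exp(-qT) * N(d1) - K * exp(-rT) * N(d2)
N(d1) = 0.97369239; N(d2) = 0.97015426
C = 0.9800 * 0.99700450 * 0.97369239 - 0.8900 * 0.98831876 * 0.97015426 = 0.0980


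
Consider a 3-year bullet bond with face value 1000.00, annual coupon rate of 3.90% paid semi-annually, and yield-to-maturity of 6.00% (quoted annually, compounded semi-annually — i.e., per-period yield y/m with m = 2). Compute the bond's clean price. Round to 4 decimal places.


Coupon per period c = face * coupon_rate / m = 19.500000
Periods per year m = 2; per-period yield y/m = 0.030000
Number of cashflows N = 6
Cashflows (t years, CF_t, discount factor 1/(1+y/m)^(m*t), PV):
  t = 0.5000: CF_t = 19.500000, DF = 0.970874, PV = 18.932039
  t = 1.0000: CF_t = 19.500000, DF = 0.942596, PV = 18.380620
  t = 1.5000: CF_t = 19.500000, DF = 0.915142, PV = 17.845262
  t = 2.0000: CF_t = 19.500000, DF = 0.888487, PV = 17.325497
  t = 2.5000: CF_t = 19.500000, DF = 0.862609, PV = 16.820871
  t = 3.0000: CF_t = 1019.500000, DF = 0.837484, PV = 853.815200
Price P = sum_t PV_t = 943.119490

Answer: Price = 943.1195


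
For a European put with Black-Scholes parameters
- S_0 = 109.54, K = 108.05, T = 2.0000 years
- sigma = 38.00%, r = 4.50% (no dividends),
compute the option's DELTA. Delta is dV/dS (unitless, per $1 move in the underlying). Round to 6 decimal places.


Answer: Delta = -0.322163

Derivation:
d1 = 0.4616582877; d2 = -0.0757428660
phi(d1) = 0.3586161364; exp(-qT) = 1.0000000000; exp(-rT) = 0.9139311853
N(-d1) = 0.3221631941
Delta = -exp(-qT) * N(-d1) = -1.0000000000 * 0.3221631941 = -0.322163


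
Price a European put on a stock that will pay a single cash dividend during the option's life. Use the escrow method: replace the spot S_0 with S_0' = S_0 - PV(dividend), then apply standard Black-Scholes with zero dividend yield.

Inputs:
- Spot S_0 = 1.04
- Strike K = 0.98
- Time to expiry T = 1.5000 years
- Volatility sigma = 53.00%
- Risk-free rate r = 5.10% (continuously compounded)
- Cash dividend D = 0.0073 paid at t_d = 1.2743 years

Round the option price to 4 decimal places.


PV(D) = D * exp(-r * t_d) = 0.0073 * 0.93707749 = 0.00684067
S_0' = S_0 - PV(D) = 1.0400 - 0.00684067 = 1.03315933
d1 = (ln(S_0'/K) + (r + sigma^2/2)*T) / (sigma*sqrt(T)) = 0.52378892
d2 = d1 - sigma*sqrt(T) = -0.12532586
exp(-rT) = 0.92635291
N(-d1) = 0.30021268; N(-d2) = 0.54986721
P = K * exp(-rT) * N(-d2) - S_0' * N(-d1) = 0.9800 * 0.92635291 * 0.54986721 - 1.03315933 * 0.30021268 = 0.1890

Answer: Price = 0.1890


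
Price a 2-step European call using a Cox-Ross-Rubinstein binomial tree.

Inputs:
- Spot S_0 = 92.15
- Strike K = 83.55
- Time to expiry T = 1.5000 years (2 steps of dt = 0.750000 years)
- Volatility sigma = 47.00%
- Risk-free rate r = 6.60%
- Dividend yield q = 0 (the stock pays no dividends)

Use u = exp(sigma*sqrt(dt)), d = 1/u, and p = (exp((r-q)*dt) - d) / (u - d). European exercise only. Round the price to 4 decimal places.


Answer: Price = V(0,0) = 27.7475

Derivation:
dt = T/N = 0.750000
u = exp(sigma*sqrt(dt)) = 1.502352; d = 1/u = 0.665623
p = (exp((r-q)*dt) - d) / (u - d) = 0.460272
Discount per step: exp(-r*dt) = 0.951705
Stock lattice S(k, i) with i counting down-moves:
  k=0: S(0,0) = 92.1500
  k=1: S(1,0) = 138.4417; S(1,1) = 61.3372
  k=2: S(2,0) = 207.9882; S(2,1) = 92.1500; S(2,2) = 40.8274
Terminal payoffs V(N, i) = max(S_T - K, 0):
  V(2,0) = 124.438245; V(2,1) = 8.600000; V(2,2) = 0.000000
Backward induction: V(k, i) = exp(-r*dt) * [p * V(k+1, i) + (1-p) * V(k+1, i+1)].
  V(1,0) = exp(-r*dt) * [p*124.438245 + (1-p)*8.600000] = 58.926779
  V(1,1) = exp(-r*dt) * [p*8.600000 + (1-p)*0.000000] = 3.767168
  V(0,0) = exp(-r*dt) * [p*58.926779 + (1-p)*3.767168] = 27.747507


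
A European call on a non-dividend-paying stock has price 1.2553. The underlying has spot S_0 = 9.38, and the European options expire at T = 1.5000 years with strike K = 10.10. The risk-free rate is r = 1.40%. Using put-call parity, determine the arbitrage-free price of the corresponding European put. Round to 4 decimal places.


Put-call parity: C - P = S_0 * exp(-qT) - K * exp(-rT).
S_0 * exp(-qT) = 9.3800 * 1.00000000 = 9.38000000
K * exp(-rT) = 10.1000 * 0.97921896 = 9.89011154
P = C - S*exp(-qT) + K*exp(-rT)
P = 1.2553 - 9.38000000 + 9.89011154 = 1.7654

Answer: Put price = 1.7654


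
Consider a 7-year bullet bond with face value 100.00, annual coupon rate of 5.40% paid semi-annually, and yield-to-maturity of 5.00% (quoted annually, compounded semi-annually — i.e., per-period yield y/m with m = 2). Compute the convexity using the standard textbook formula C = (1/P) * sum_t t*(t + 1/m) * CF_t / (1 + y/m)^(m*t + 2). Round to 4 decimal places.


Answer: Convexity = 39.9633

Derivation:
Coupon per period c = face * coupon_rate / m = 2.700000
Periods per year m = 2; per-period yield y/m = 0.025000
Number of cashflows N = 14
Cashflows (t years, CF_t, discount factor 1/(1+y/m)^(m*t), PV):
  t = 0.5000: CF_t = 2.700000, DF = 0.975610, PV = 2.634146
  t = 1.0000: CF_t = 2.700000, DF = 0.951814, PV = 2.569899
  t = 1.5000: CF_t = 2.700000, DF = 0.928599, PV = 2.507218
  t = 2.0000: CF_t = 2.700000, DF = 0.905951, PV = 2.446067
  t = 2.5000: CF_t = 2.700000, DF = 0.883854, PV = 2.386407
  t = 3.0000: CF_t = 2.700000, DF = 0.862297, PV = 2.328202
  t = 3.5000: CF_t = 2.700000, DF = 0.841265, PV = 2.271416
  t = 4.0000: CF_t = 2.700000, DF = 0.820747, PV = 2.216016
  t = 4.5000: CF_t = 2.700000, DF = 0.800728, PV = 2.161967
  t = 5.0000: CF_t = 2.700000, DF = 0.781198, PV = 2.109236
  t = 5.5000: CF_t = 2.700000, DF = 0.762145, PV = 2.057791
  t = 6.0000: CF_t = 2.700000, DF = 0.743556, PV = 2.007601
  t = 6.5000: CF_t = 2.700000, DF = 0.725420, PV = 1.958635
  t = 7.0000: CF_t = 102.700000, DF = 0.707727, PV = 72.683583
Price P = sum_t PV_t = 102.338182
Convexity numerator sum_t t*(t + 1/m) * CF_t / (1+y/m)^(m*t + 2):
  t = 0.5000: term = 1.253609
  t = 1.0000: term = 3.669100
  t = 1.5000: term = 7.159220
  t = 2.0000: term = 11.641008
  t = 2.5000: term = 17.035621
  t = 3.0000: term = 23.268165
  t = 3.5000: term = 30.267532
  t = 4.0000: term = 37.966242
  t = 4.5000: term = 46.300296
  t = 5.0000: term = 55.209024
  t = 5.5000: term = 64.634955
  t = 6.0000: term = 74.523674
  t = 6.5000: term = 84.823694
  t = 7.0000: term = 3632.017235
Convexity = (1/P) * sum = 4089.769375 / 102.338182 = 39.963279


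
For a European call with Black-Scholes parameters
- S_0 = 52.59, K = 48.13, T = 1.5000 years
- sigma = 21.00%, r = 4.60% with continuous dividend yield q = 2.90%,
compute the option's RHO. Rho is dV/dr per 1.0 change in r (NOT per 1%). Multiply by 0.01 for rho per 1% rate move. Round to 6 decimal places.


Answer: Rho = 42.023235

Derivation:
d1 = 0.5723069651; d2 = 0.3151105421
phi(d1) = 0.3386777667; exp(-qT) = 0.9574325541; exp(-rT) = 0.9333266801
N(d2) = 0.6236611378
Rho = K*T*exp(-rT)*N(d2) = 48.1300 * 1.5000 * 0.9333266801 * 0.6236611378 = 42.023235


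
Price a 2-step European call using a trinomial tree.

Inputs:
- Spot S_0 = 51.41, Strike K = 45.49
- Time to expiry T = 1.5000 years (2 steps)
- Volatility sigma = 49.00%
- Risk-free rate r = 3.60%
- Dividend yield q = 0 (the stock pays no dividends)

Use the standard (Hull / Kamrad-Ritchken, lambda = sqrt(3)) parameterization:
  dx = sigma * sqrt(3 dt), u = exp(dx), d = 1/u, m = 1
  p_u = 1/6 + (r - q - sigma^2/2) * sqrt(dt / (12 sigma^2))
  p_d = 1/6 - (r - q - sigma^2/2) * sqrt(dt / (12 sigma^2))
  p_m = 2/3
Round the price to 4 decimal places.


Answer: Price = V(0,0) = 15.0211

Derivation:
dt = T/N = 0.750000; dx = sigma*sqrt(3*dt) = 0.735000
u = exp(dx) = 2.085482; d = 1/u = 0.479505
p_u = 0.123784, p_m = 0.666667, p_d = 0.209549
Discount per step: exp(-r*dt) = 0.973361
Stock lattice S(k, j) with j the centered position index:
  k=0: S(0,+0) = 51.4100
  k=1: S(1,-1) = 24.6514; S(1,+0) = 51.4100; S(1,+1) = 107.2146
  k=2: S(2,-2) = 11.8205; S(2,-1) = 24.6514; S(2,+0) = 51.4100; S(2,+1) = 107.2146; S(2,+2) = 223.5942
Terminal payoffs V(N, j) = max(S_T - K, 0):
  V(2,-2) = 0.000000; V(2,-1) = 0.000000; V(2,+0) = 5.920000; V(2,+1) = 61.724629; V(2,+2) = 178.104179
Backward induction: V(k, j) = exp(-r*dt) * [p_u * V(k+1, j+1) + p_m * V(k+1, j) + p_d * V(k+1, j-1)]
  V(1,-1) = exp(-r*dt) * [p_u*5.920000 + p_m*0.000000 + p_d*0.000000] = 0.713280
  V(1,+0) = exp(-r*dt) * [p_u*61.724629 + p_m*5.920000 + p_d*0.000000] = 11.278521
  V(1,+1) = exp(-r*dt) * [p_u*178.104179 + p_m*61.724629 + p_d*5.920000] = 62.720220
  V(0,+0) = exp(-r*dt) * [p_u*62.720220 + p_m*11.278521 + p_d*0.713280] = 15.021146


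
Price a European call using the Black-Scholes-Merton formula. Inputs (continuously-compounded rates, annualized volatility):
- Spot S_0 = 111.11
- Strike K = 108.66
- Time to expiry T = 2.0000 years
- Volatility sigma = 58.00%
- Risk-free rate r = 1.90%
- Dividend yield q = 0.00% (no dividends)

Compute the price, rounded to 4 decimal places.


d1 = (ln(S/K) + (r - q + 0.5*sigma^2) * T) / (sigma * sqrt(T)) = 0.48363295
d2 = d1 - sigma * sqrt(T) = -0.33661092
exp(-rT) = 0.96271294; exp(-qT) = 1.00000000
C = S_0 * exp(-qT) * N(d1) - K * exp(-rT) * N(d2)
N(d1) = 0.68567681; N(d2) = 0.36820511
C = 111.1100 * 1.00000000 * 0.68567681 - 108.6600 * 0.96271294 * 0.36820511 = 37.6682

Answer: Price = 37.6682


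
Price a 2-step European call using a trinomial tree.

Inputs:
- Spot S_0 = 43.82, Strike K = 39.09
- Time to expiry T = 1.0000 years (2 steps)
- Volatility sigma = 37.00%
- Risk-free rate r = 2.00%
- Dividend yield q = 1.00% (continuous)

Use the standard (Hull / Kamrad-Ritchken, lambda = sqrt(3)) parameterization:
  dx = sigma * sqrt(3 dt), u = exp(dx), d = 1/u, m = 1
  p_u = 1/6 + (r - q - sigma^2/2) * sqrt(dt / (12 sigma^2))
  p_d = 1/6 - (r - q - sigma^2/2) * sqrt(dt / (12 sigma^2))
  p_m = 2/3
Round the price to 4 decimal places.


Answer: Price = V(0,0) = 8.7813

Derivation:
dt = T/N = 0.500000; dx = sigma*sqrt(3*dt) = 0.453156
u = exp(dx) = 1.573269; d = 1/u = 0.635619
p_u = 0.134421, p_m = 0.666667, p_d = 0.198913
Discount per step: exp(-r*dt) = 0.990050
Stock lattice S(k, j) with j the centered position index:
  k=0: S(0,+0) = 43.8200
  k=1: S(1,-1) = 27.8528; S(1,+0) = 43.8200; S(1,+1) = 68.9406
  k=2: S(2,-2) = 17.7038; S(2,-1) = 27.8528; S(2,+0) = 43.8200; S(2,+1) = 68.9406; S(2,+2) = 108.4622
Terminal payoffs V(N, j) = max(S_T - K, 0):
  V(2,-2) = 0.000000; V(2,-1) = 0.000000; V(2,+0) = 4.730000; V(2,+1) = 29.850646; V(2,+2) = 69.372180
Backward induction: V(k, j) = exp(-r*dt) * [p_u * V(k+1, j+1) + p_m * V(k+1, j) + p_d * V(k+1, j-1)]
  V(1,-1) = exp(-r*dt) * [p_u*4.730000 + p_m*0.000000 + p_d*0.000000] = 0.629483
  V(1,+0) = exp(-r*dt) * [p_u*29.850646 + p_m*4.730000 + p_d*0.000000] = 7.094573
  V(1,+1) = exp(-r*dt) * [p_u*69.372180 + p_m*29.850646 + p_d*4.730000] = 29.866176
  V(0,+0) = exp(-r*dt) * [p_u*29.866176 + p_m*7.094573 + p_d*0.629483] = 8.781302


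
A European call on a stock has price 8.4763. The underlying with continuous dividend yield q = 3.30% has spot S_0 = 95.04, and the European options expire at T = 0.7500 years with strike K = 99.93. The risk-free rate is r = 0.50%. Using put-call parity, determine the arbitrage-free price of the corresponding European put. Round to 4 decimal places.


Put-call parity: C - P = S_0 * exp(-qT) - K * exp(-rT).
S_0 * exp(-qT) = 95.0400 * 0.97555377 = 92.71663030
K * exp(-rT) = 99.9300 * 0.99625702 = 99.55596426
P = C - S*exp(-qT) + K*exp(-rT)
P = 8.4763 - 92.71663030 + 99.55596426 = 15.3156

Answer: Put price = 15.3156


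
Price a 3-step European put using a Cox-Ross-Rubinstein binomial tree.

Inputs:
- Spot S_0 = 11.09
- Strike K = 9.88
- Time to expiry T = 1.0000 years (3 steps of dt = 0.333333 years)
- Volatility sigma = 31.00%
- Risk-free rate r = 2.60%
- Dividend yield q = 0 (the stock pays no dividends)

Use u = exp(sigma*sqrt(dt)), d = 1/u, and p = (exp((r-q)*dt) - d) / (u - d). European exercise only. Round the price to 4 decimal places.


Answer: Price = V(0,0) = 0.6972

Derivation:
dt = T/N = 0.333333
u = exp(sigma*sqrt(dt)) = 1.195995; d = 1/u = 0.836124
p = (exp((r-q)*dt) - d) / (u - d) = 0.479562
Discount per step: exp(-r*dt) = 0.991371
Stock lattice S(k, i) with i counting down-moves:
  k=0: S(0,0) = 11.0900
  k=1: S(1,0) = 13.2636; S(1,1) = 9.2726
  k=2: S(2,0) = 15.8632; S(2,1) = 11.0900; S(2,2) = 7.7531
  k=3: S(3,0) = 18.9723; S(3,1) = 13.2636; S(3,2) = 9.2726; S(3,3) = 6.4825
Terminal payoffs V(N, i) = max(K - S_T, 0):
  V(3,0) = 0.000000; V(3,1) = 0.000000; V(3,2) = 0.607387; V(3,3) = 3.397488
Backward induction: V(k, i) = exp(-r*dt) * [p * V(k+1, i) + (1-p) * V(k+1, i+1)].
  V(2,0) = exp(-r*dt) * [p*0.000000 + (1-p)*0.000000] = 0.000000
  V(2,1) = exp(-r*dt) * [p*0.000000 + (1-p)*0.607387] = 0.313380
  V(2,2) = exp(-r*dt) * [p*0.607387 + (1-p)*3.397488] = 2.041691
  V(1,0) = exp(-r*dt) * [p*0.000000 + (1-p)*0.313380] = 0.161687
  V(1,1) = exp(-r*dt) * [p*0.313380 + (1-p)*2.041691] = 1.202393
  V(0,0) = exp(-r*dt) * [p*0.161687 + (1-p)*1.202393] = 0.697241


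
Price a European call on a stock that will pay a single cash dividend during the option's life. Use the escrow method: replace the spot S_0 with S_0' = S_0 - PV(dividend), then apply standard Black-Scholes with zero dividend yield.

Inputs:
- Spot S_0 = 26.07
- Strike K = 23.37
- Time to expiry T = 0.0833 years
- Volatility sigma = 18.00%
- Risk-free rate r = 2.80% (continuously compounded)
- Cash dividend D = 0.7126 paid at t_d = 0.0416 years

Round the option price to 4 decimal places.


PV(D) = D * exp(-r * t_d) = 0.7126 * 0.99883588 = 0.71177045
S_0' = S_0 - PV(D) = 26.0700 - 0.71177045 = 25.35822955
d1 = (ln(S_0'/K) + (r + sigma^2/2)*T) / (sigma*sqrt(T)) = 1.64254415
d2 = d1 - sigma*sqrt(T) = 1.59059302
exp(-rT) = 0.99767032
N(d1) = 0.94976136; N(d2) = 0.94414940
C = S_0' * N(d1) - K * exp(-rT) * N(d2) = 25.35822955 * 0.94976136 - 23.3700 * 0.99767032 * 0.94414940 = 2.0709

Answer: Price = 2.0709


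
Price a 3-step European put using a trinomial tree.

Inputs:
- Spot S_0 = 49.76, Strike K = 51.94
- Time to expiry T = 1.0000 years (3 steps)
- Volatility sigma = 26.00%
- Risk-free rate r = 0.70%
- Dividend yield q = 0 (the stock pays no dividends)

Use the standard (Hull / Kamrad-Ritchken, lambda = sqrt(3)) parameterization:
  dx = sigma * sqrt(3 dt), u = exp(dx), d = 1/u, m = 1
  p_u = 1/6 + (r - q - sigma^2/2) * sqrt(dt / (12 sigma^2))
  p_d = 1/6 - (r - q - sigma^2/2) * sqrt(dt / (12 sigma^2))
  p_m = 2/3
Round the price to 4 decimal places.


Answer: Price = V(0,0) = 6.0680

Derivation:
dt = T/N = 0.333333; dx = sigma*sqrt(3*dt) = 0.260000
u = exp(dx) = 1.296930; d = 1/u = 0.771052
p_u = 0.149487, p_m = 0.666667, p_d = 0.183846
Discount per step: exp(-r*dt) = 0.997669
Stock lattice S(k, j) with j the centered position index:
  k=0: S(0,+0) = 49.7600
  k=1: S(1,-1) = 38.3675; S(1,+0) = 49.7600; S(1,+1) = 64.5352
  k=2: S(2,-2) = 29.5833; S(2,-1) = 38.3675; S(2,+0) = 49.7600; S(2,+1) = 64.5352; S(2,+2) = 83.6977
  k=3: S(3,-3) = 22.8103; S(3,-2) = 29.5833; S(3,-1) = 38.3675; S(3,+0) = 49.7600; S(3,+1) = 64.5352; S(3,+2) = 83.6977; S(3,+3) = 108.5501
Terminal payoffs V(N, j) = max(K - S_T, 0):
  V(3,-3) = 29.129717; V(3,-2) = 22.356658; V(3,-1) = 13.572473; V(3,+0) = 2.180000; V(3,+1) = 0.000000; V(3,+2) = 0.000000; V(3,+3) = 0.000000
Backward induction: V(k, j) = exp(-r*dt) * [p_u * V(k+1, j+1) + p_m * V(k+1, j) + p_d * V(k+1, j-1)]
  V(2,-2) = exp(-r*dt) * [p_u*13.572473 + p_m*22.356658 + p_d*29.129717] = 22.236789
  V(2,-1) = exp(-r*dt) * [p_u*2.180000 + p_m*13.572473 + p_d*22.356658] = 13.452956
  V(2,+0) = exp(-r*dt) * [p_u*0.000000 + p_m*2.180000 + p_d*13.572473] = 3.939378
  V(2,+1) = exp(-r*dt) * [p_u*0.000000 + p_m*0.000000 + p_d*2.180000] = 0.399851
  V(2,+2) = exp(-r*dt) * [p_u*0.000000 + p_m*0.000000 + p_d*0.000000] = 0.000000
  V(1,-1) = exp(-r*dt) * [p_u*3.939378 + p_m*13.452956 + p_d*22.236789] = 13.613869
  V(1,+0) = exp(-r*dt) * [p_u*0.399851 + p_m*3.939378 + p_d*13.452956] = 5.147274
  V(1,+1) = exp(-r*dt) * [p_u*0.000000 + p_m*0.399851 + p_d*3.939378] = 0.988497
  V(0,+0) = exp(-r*dt) * [p_u*0.988497 + p_m*5.147274 + p_d*13.613869] = 6.067966


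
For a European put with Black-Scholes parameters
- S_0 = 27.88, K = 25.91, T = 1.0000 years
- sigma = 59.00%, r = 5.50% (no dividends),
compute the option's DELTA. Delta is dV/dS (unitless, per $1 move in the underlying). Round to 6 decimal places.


Answer: Delta = -0.304177

Derivation:
d1 = 0.5124247310; d2 = -0.0775752690
phi(d1) = 0.3498579424; exp(-qT) = 1.0000000000; exp(-rT) = 0.9464851480
N(-d1) = 0.3041768931
Delta = -exp(-qT) * N(-d1) = -1.0000000000 * 0.3041768931 = -0.304177


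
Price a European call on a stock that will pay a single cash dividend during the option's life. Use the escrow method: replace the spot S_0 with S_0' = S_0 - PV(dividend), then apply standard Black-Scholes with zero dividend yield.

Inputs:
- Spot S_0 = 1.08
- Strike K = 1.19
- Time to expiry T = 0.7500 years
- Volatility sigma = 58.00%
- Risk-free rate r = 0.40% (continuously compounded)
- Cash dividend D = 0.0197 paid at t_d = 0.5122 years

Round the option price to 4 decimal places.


Answer: Price = 0.1651

Derivation:
PV(D) = D * exp(-r * t_d) = 0.0197 * 0.99795330 = 0.01965968
S_0' = S_0 - PV(D) = 1.0800 - 0.01965968 = 1.06034032
d1 = (ln(S_0'/K) + (r + sigma^2/2)*T) / (sigma*sqrt(T)) = 0.02744724
d2 = d1 - sigma*sqrt(T) = -0.47484749
exp(-rT) = 0.99700450
N(d1) = 0.51094849; N(d2) = 0.31744784
C = S_0' * N(d1) - K * exp(-rT) * N(d2) = 1.06034032 * 0.51094849 - 1.1900 * 0.99700450 * 0.31744784 = 0.1651


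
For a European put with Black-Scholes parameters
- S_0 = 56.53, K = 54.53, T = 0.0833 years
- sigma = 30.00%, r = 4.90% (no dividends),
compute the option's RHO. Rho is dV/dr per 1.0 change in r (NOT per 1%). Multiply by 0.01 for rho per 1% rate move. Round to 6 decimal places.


d1 = 0.5064451265; d2 = 0.4198599083
phi(d1) = 0.3509253114; exp(-qT) = 1.0000000000; exp(-rT) = 0.9959266188
N(-d2) = 0.3372938986
Rho = -K*T*exp(-rT)*N(-d2) = -54.5300 * 0.0833 * 0.9959266188 * 0.3372938986 = -1.525866

Answer: Rho = -1.525866


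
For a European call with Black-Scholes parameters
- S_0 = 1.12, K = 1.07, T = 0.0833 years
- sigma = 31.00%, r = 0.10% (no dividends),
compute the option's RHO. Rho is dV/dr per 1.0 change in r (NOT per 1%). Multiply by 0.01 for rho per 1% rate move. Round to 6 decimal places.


Answer: Rho = 0.060570

Derivation:
d1 = 0.5561096198; d2 = 0.4666382278
phi(d1) = 0.3417870188; exp(-qT) = 1.0000000000; exp(-rT) = 0.9999167035
N(d2) = 0.6796206341
Rho = K*T*exp(-rT)*N(d2) = 1.0700 * 0.0833 * 0.9999167035 * 0.6796206341 = 0.060570
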